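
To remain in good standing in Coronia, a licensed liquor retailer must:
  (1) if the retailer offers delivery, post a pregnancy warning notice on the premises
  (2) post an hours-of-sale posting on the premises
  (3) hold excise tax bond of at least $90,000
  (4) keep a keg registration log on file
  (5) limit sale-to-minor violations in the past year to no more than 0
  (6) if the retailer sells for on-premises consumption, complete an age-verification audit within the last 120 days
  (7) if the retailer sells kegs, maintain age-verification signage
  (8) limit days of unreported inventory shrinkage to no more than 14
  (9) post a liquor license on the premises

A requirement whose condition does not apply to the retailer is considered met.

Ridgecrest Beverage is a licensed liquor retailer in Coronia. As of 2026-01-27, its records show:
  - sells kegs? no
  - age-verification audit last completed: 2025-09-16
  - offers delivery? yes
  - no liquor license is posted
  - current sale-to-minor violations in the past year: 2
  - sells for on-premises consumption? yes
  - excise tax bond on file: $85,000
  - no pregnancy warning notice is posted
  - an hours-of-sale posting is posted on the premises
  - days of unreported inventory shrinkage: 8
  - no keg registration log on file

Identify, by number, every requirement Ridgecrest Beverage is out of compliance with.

1. condition 'offers delivery' holds; pregnancy warning notice absent → not met
2. hours-of-sale posting present → met
3. excise tax bond $85,000 < $90,000 → not met
4. keg registration log absent → not met
5. sale-to-minor violations in the past year 2 > 0 → not met
6. condition 'sells for on-premises consumption' holds; age-verification audit 133 days ago vs limit 120 → not met
7. condition 'sells kegs' does not hold → requirement n/a → met
8. days of unreported inventory shrinkage 8 ≤ 14 → met
9. liquor license absent → not met
Not met: 1, 3, 4, 5, 6, 9

1, 3, 4, 5, 6, 9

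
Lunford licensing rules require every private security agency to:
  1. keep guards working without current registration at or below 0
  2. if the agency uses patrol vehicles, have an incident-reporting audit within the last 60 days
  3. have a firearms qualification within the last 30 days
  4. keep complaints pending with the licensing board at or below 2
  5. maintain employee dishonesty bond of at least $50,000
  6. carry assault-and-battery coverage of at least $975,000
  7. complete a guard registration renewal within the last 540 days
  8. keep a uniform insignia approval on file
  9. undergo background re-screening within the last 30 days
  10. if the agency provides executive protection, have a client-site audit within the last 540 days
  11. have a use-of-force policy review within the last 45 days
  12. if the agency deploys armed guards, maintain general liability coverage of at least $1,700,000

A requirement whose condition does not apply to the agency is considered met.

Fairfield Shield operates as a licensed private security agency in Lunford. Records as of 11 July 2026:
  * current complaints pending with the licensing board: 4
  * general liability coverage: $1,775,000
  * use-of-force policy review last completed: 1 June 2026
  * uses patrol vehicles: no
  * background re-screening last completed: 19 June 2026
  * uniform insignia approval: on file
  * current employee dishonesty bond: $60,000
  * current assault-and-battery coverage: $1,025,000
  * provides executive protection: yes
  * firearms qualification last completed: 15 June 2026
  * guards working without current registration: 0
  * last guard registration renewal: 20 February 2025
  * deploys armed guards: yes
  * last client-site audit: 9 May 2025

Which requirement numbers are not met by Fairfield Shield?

1. guards working without current registration 0 ≤ 0 → met
2. condition 'uses patrol vehicles' does not hold → requirement n/a → met
3. firearms qualification 26 days ago vs limit 30 → met
4. complaints pending with the licensing board 4 > 2 → not met
5. employee dishonesty bond $60,000 ≥ $50,000 → met
6. assault-and-battery coverage $1,025,000 ≥ $975,000 → met
7. guard registration renewal 506 days ago vs limit 540 → met
8. uniform insignia approval present → met
9. background re-screening 22 days ago vs limit 30 → met
10. condition 'provides executive protection' holds; client-site audit 428 days ago vs limit 540 → met
11. use-of-force policy review 40 days ago vs limit 45 → met
12. condition 'deploys armed guards' holds; general liability coverage $1,775,000 ≥ $1,700,000 → met
Not met: 4

4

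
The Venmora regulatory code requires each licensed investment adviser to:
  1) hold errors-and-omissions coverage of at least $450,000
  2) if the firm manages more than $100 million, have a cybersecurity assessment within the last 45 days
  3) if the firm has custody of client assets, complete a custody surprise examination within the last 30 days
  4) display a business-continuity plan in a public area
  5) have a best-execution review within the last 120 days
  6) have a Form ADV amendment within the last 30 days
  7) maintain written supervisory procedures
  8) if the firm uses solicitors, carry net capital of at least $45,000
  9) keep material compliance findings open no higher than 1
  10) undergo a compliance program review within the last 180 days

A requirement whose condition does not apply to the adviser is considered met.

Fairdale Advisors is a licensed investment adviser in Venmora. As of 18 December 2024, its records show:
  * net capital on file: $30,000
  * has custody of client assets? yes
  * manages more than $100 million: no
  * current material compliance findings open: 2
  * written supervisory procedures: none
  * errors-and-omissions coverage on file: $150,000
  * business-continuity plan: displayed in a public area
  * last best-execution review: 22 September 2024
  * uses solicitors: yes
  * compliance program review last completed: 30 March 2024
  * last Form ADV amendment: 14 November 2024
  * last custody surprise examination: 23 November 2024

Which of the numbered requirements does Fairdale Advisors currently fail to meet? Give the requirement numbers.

1, 6, 7, 8, 9, 10

1. errors-and-omissions coverage $150,000 < $450,000 → not met
2. condition 'manages more than $100 million' does not hold → requirement n/a → met
3. condition 'has custody of client assets' holds; custody surprise examination 25 days ago vs limit 30 → met
4. business-continuity plan present → met
5. best-execution review 87 days ago vs limit 120 → met
6. Form ADV amendment 34 days ago vs limit 30 → not met
7. written supervisory procedures absent → not met
8. condition 'uses solicitors' holds; net capital $30,000 < $45,000 → not met
9. material compliance findings open 2 > 1 → not met
10. compliance program review 263 days ago vs limit 180 → not met
Not met: 1, 6, 7, 8, 9, 10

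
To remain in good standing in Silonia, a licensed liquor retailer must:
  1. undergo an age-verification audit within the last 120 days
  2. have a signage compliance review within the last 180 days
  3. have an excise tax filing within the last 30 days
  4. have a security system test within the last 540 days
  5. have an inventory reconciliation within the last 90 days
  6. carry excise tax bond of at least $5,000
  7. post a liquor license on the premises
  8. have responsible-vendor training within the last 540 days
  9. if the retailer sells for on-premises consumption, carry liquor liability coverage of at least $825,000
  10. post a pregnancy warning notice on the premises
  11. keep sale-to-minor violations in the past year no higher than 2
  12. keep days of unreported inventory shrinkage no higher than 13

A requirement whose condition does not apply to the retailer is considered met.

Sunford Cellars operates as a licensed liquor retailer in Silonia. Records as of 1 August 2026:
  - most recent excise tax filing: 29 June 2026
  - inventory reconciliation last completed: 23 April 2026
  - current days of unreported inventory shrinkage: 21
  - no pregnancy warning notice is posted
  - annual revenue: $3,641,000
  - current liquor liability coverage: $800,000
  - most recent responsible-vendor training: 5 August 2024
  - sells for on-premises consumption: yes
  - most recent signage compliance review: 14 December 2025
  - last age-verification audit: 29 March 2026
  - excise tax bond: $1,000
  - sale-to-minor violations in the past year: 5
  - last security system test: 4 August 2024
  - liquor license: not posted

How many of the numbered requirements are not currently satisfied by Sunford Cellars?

12

1. age-verification audit 125 days ago vs limit 120 → not met
2. signage compliance review 230 days ago vs limit 180 → not met
3. excise tax filing 33 days ago vs limit 30 → not met
4. security system test 727 days ago vs limit 540 → not met
5. inventory reconciliation 100 days ago vs limit 90 → not met
6. excise tax bond $1,000 < $5,000 → not met
7. liquor license absent → not met
8. responsible-vendor training 726 days ago vs limit 540 → not met
9. condition 'sells for on-premises consumption' holds; liquor liability coverage $800,000 < $825,000 → not met
10. pregnancy warning notice absent → not met
11. sale-to-minor violations in the past year 5 > 2 → not met
12. days of unreported inventory shrinkage 21 > 13 → not met
Not met: 12 of 12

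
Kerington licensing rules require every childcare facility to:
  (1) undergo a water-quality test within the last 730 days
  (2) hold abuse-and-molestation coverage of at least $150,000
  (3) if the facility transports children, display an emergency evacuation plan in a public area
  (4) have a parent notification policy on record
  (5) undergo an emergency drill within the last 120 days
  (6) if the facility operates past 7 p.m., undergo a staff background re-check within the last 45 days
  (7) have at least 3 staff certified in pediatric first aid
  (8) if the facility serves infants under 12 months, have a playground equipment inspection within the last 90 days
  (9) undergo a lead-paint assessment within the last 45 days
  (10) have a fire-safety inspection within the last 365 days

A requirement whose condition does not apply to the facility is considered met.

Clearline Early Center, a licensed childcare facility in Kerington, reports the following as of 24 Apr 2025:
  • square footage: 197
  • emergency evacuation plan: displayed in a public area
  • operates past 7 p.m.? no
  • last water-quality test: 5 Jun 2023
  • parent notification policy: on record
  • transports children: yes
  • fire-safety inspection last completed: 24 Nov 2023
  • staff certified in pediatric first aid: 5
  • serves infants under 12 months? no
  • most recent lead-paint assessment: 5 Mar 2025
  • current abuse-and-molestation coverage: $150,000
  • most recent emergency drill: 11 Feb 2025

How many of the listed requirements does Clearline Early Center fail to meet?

2

1. water-quality test 689 days ago vs limit 730 → met
2. abuse-and-molestation coverage $150,000 ≥ $150,000 → met
3. condition 'transports children' holds; emergency evacuation plan present → met
4. parent notification policy present → met
5. emergency drill 72 days ago vs limit 120 → met
6. condition 'operates past 7 p.m.' does not hold → requirement n/a → met
7. staff certified in pediatric first aid 5 ≥ 3 → met
8. condition 'serves infants under 12 months' does not hold → requirement n/a → met
9. lead-paint assessment 50 days ago vs limit 45 → not met
10. fire-safety inspection 517 days ago vs limit 365 → not met
Not met: 2 of 10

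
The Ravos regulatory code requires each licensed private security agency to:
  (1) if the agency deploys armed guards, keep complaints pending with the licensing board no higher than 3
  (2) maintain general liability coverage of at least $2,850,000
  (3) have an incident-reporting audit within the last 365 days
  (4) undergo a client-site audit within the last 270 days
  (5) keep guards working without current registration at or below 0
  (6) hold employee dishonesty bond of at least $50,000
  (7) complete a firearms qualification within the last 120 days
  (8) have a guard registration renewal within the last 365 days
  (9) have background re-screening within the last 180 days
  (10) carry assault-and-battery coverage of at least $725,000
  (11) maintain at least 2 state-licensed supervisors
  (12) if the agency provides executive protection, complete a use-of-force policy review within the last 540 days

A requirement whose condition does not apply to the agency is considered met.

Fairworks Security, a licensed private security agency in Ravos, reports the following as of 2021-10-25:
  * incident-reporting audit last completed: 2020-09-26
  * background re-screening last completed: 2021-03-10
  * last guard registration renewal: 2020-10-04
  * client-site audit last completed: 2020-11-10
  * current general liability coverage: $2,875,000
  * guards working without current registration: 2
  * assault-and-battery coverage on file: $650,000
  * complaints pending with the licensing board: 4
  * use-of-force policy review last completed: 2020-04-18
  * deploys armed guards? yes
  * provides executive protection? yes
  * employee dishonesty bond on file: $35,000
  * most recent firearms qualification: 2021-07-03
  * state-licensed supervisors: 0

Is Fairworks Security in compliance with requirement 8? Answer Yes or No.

8. guard registration renewal 386 days ago vs limit 365 → not met

No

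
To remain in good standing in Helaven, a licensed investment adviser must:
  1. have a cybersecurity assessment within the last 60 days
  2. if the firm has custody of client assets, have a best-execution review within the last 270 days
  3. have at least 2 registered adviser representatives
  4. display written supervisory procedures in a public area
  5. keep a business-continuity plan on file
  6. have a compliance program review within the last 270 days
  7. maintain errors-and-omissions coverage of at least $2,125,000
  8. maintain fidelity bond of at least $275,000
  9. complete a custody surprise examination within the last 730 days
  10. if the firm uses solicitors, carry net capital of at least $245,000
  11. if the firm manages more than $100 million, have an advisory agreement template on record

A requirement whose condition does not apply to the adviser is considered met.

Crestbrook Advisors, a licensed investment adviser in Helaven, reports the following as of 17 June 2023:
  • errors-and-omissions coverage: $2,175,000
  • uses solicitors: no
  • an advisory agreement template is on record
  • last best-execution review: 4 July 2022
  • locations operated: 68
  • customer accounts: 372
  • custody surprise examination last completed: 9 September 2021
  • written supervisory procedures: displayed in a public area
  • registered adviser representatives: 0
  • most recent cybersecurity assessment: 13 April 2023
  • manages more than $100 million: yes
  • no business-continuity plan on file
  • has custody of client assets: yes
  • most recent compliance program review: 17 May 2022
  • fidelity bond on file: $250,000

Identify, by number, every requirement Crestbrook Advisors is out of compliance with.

1. cybersecurity assessment 65 days ago vs limit 60 → not met
2. condition 'has custody of client assets' holds; best-execution review 348 days ago vs limit 270 → not met
3. registered adviser representatives 0 < 2 → not met
4. written supervisory procedures present → met
5. business-continuity plan absent → not met
6. compliance program review 396 days ago vs limit 270 → not met
7. errors-and-omissions coverage $2,175,000 ≥ $2,125,000 → met
8. fidelity bond $250,000 < $275,000 → not met
9. custody surprise examination 646 days ago vs limit 730 → met
10. condition 'uses solicitors' does not hold → requirement n/a → met
11. condition 'manages more than $100 million' holds; advisory agreement template present → met
Not met: 1, 2, 3, 5, 6, 8

1, 2, 3, 5, 6, 8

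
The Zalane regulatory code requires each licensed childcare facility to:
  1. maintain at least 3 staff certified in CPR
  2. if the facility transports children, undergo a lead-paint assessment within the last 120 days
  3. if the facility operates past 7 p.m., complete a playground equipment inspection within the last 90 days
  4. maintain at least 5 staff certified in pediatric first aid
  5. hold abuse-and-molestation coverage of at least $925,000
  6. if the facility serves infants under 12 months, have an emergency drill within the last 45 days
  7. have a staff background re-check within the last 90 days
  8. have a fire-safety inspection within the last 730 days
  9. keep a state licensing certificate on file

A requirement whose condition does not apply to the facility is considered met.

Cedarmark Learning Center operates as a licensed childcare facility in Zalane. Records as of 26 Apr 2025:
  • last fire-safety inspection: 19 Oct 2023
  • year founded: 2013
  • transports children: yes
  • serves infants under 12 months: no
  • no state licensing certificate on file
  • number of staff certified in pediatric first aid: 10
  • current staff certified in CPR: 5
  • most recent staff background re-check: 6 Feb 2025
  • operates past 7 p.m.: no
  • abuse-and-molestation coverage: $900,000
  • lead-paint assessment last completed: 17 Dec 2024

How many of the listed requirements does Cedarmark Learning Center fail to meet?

3

1. staff certified in CPR 5 ≥ 3 → met
2. condition 'transports children' holds; lead-paint assessment 130 days ago vs limit 120 → not met
3. condition 'operates past 7 p.m.' does not hold → requirement n/a → met
4. staff certified in pediatric first aid 10 ≥ 5 → met
5. abuse-and-molestation coverage $900,000 < $925,000 → not met
6. condition 'serves infants under 12 months' does not hold → requirement n/a → met
7. staff background re-check 79 days ago vs limit 90 → met
8. fire-safety inspection 555 days ago vs limit 730 → met
9. state licensing certificate absent → not met
Not met: 3 of 9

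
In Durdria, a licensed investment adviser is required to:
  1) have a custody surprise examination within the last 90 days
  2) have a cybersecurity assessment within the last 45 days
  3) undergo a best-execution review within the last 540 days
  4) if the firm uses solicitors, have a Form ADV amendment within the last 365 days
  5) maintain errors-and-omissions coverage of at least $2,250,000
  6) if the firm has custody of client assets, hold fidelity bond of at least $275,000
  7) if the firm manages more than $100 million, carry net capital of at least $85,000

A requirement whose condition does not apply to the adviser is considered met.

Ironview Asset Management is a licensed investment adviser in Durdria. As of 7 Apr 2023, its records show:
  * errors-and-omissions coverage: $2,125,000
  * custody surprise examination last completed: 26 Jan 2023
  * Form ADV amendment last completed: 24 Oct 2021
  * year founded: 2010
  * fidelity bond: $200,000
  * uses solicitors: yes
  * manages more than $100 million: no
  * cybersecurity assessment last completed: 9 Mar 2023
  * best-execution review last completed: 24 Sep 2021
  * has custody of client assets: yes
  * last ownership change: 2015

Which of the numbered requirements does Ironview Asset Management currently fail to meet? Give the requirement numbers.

1. custody surprise examination 71 days ago vs limit 90 → met
2. cybersecurity assessment 29 days ago vs limit 45 → met
3. best-execution review 560 days ago vs limit 540 → not met
4. condition 'uses solicitors' holds; Form ADV amendment 530 days ago vs limit 365 → not met
5. errors-and-omissions coverage $2,125,000 < $2,250,000 → not met
6. condition 'has custody of client assets' holds; fidelity bond $200,000 < $275,000 → not met
7. condition 'manages more than $100 million' does not hold → requirement n/a → met
Not met: 3, 4, 5, 6

3, 4, 5, 6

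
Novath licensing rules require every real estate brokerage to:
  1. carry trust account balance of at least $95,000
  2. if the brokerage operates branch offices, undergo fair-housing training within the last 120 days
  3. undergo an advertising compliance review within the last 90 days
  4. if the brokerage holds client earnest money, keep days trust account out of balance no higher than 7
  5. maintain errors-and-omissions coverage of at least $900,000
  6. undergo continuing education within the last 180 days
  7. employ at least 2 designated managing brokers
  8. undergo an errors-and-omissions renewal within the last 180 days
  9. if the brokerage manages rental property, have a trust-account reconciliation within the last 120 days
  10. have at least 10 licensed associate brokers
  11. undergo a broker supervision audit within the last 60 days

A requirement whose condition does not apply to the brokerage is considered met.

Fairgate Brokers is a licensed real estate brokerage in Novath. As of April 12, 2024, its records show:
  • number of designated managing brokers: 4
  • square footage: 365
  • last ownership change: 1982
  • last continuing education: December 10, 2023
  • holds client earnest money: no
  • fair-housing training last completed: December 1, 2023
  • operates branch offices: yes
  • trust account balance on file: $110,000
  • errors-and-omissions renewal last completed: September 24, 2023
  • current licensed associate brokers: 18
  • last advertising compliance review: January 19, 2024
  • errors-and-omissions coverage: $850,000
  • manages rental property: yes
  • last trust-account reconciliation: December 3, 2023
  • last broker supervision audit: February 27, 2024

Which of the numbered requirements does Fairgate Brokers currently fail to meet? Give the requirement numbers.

2, 5, 8, 9

1. trust account balance $110,000 ≥ $95,000 → met
2. condition 'operates branch offices' holds; fair-housing training 133 days ago vs limit 120 → not met
3. advertising compliance review 84 days ago vs limit 90 → met
4. condition 'holds client earnest money' does not hold → requirement n/a → met
5. errors-and-omissions coverage $850,000 < $900,000 → not met
6. continuing education 124 days ago vs limit 180 → met
7. designated managing brokers 4 ≥ 2 → met
8. errors-and-omissions renewal 201 days ago vs limit 180 → not met
9. condition 'manages rental property' holds; trust-account reconciliation 131 days ago vs limit 120 → not met
10. licensed associate brokers 18 ≥ 10 → met
11. broker supervision audit 45 days ago vs limit 60 → met
Not met: 2, 5, 8, 9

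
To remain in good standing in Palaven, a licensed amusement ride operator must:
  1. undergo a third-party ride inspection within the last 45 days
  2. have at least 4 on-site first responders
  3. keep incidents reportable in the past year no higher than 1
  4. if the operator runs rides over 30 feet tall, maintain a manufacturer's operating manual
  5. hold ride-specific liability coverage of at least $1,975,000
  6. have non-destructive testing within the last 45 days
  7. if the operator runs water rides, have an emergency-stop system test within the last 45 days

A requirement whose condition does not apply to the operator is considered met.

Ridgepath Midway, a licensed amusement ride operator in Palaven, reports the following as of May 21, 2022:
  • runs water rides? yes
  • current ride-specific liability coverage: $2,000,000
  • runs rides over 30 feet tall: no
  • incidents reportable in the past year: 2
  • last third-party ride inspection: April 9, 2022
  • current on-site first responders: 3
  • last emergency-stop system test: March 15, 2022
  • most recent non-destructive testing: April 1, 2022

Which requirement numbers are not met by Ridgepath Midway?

2, 3, 6, 7

1. third-party ride inspection 42 days ago vs limit 45 → met
2. on-site first responders 3 < 4 → not met
3. incidents reportable in the past year 2 > 1 → not met
4. condition 'runs rides over 30 feet tall' does not hold → requirement n/a → met
5. ride-specific liability coverage $2,000,000 ≥ $1,975,000 → met
6. non-destructive testing 50 days ago vs limit 45 → not met
7. condition 'runs water rides' holds; emergency-stop system test 67 days ago vs limit 45 → not met
Not met: 2, 3, 6, 7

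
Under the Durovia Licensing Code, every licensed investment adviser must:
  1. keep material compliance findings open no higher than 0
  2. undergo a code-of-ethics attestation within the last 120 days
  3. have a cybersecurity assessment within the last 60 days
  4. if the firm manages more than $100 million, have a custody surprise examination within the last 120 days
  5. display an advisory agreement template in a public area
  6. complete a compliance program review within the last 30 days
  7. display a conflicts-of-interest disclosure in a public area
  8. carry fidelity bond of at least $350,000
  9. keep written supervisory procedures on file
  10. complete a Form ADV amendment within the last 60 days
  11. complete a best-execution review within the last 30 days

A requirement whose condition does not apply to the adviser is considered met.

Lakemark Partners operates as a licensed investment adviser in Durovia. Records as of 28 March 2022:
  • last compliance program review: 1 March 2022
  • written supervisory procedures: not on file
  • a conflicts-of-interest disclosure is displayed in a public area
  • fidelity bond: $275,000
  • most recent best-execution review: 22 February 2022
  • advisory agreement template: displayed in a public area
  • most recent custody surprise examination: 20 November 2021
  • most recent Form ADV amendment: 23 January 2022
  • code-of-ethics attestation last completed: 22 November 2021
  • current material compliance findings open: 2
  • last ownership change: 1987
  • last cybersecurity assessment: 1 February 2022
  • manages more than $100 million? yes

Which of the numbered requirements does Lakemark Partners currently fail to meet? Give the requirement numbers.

1, 2, 4, 8, 9, 10, 11

1. material compliance findings open 2 > 0 → not met
2. code-of-ethics attestation 126 days ago vs limit 120 → not met
3. cybersecurity assessment 55 days ago vs limit 60 → met
4. condition 'manages more than $100 million' holds; custody surprise examination 128 days ago vs limit 120 → not met
5. advisory agreement template present → met
6. compliance program review 27 days ago vs limit 30 → met
7. conflicts-of-interest disclosure present → met
8. fidelity bond $275,000 < $350,000 → not met
9. written supervisory procedures absent → not met
10. Form ADV amendment 64 days ago vs limit 60 → not met
11. best-execution review 34 days ago vs limit 30 → not met
Not met: 1, 2, 4, 8, 9, 10, 11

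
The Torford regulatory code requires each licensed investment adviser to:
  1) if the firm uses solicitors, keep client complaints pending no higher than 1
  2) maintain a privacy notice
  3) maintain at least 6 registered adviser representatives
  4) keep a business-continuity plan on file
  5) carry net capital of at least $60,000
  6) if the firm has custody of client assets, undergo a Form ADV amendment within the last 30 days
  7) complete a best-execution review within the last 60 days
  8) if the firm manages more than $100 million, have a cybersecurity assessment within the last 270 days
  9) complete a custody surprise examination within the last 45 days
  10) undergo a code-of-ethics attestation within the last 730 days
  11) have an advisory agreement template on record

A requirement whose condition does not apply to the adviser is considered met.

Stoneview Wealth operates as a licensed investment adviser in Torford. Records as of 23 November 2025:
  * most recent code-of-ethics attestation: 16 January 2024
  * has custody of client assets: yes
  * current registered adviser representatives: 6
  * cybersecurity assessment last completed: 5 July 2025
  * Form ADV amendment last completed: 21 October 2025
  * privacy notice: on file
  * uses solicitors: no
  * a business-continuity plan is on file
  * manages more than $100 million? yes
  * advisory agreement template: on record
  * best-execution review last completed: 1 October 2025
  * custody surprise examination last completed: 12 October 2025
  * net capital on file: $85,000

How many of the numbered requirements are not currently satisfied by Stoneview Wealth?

1

1. condition 'uses solicitors' does not hold → requirement n/a → met
2. privacy notice present → met
3. registered adviser representatives 6 ≥ 6 → met
4. business-continuity plan present → met
5. net capital $85,000 ≥ $60,000 → met
6. condition 'has custody of client assets' holds; Form ADV amendment 33 days ago vs limit 30 → not met
7. best-execution review 53 days ago vs limit 60 → met
8. condition 'manages more than $100 million' holds; cybersecurity assessment 141 days ago vs limit 270 → met
9. custody surprise examination 42 days ago vs limit 45 → met
10. code-of-ethics attestation 677 days ago vs limit 730 → met
11. advisory agreement template present → met
Not met: 1 of 11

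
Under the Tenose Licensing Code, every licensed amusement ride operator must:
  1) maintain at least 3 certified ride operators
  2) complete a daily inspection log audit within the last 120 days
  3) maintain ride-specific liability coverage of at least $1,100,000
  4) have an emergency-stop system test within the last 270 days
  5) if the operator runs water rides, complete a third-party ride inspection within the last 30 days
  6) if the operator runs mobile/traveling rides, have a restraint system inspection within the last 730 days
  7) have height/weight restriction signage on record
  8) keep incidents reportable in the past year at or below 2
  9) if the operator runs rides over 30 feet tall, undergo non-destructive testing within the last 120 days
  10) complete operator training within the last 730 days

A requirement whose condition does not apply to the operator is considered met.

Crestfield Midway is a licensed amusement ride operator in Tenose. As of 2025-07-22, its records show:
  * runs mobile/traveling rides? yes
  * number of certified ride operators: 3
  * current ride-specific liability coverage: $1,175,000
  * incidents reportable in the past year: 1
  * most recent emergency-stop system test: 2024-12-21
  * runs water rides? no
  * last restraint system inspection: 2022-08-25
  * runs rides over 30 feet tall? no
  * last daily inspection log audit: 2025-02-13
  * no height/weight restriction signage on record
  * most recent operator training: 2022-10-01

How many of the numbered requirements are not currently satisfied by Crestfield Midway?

1. certified ride operators 3 ≥ 3 → met
2. daily inspection log audit 159 days ago vs limit 120 → not met
3. ride-specific liability coverage $1,175,000 ≥ $1,100,000 → met
4. emergency-stop system test 213 days ago vs limit 270 → met
5. condition 'runs water rides' does not hold → requirement n/a → met
6. condition 'runs mobile/traveling rides' holds; restraint system inspection 1062 days ago vs limit 730 → not met
7. height/weight restriction signage absent → not met
8. incidents reportable in the past year 1 ≤ 2 → met
9. condition 'runs rides over 30 feet tall' does not hold → requirement n/a → met
10. operator training 1025 days ago vs limit 730 → not met
Not met: 4 of 10

4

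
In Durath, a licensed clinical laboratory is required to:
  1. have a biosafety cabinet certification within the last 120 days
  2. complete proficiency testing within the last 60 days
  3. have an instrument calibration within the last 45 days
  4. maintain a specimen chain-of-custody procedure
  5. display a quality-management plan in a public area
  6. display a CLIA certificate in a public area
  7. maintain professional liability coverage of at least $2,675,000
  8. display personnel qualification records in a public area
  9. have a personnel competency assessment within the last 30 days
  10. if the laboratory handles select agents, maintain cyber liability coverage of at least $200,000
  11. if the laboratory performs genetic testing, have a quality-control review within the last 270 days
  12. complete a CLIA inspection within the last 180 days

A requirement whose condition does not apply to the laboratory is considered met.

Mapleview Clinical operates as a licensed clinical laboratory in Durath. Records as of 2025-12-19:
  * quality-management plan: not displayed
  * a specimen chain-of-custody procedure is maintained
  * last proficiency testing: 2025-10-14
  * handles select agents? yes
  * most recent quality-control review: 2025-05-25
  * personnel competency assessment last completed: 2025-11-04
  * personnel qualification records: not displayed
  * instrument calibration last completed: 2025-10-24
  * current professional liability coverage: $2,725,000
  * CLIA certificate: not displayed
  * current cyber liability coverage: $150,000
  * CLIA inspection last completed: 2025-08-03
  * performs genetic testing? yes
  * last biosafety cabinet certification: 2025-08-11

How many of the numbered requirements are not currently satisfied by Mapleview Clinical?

8

1. biosafety cabinet certification 130 days ago vs limit 120 → not met
2. proficiency testing 66 days ago vs limit 60 → not met
3. instrument calibration 56 days ago vs limit 45 → not met
4. specimen chain-of-custody procedure present → met
5. quality-management plan absent → not met
6. CLIA certificate absent → not met
7. professional liability coverage $2,725,000 ≥ $2,675,000 → met
8. personnel qualification records absent → not met
9. personnel competency assessment 45 days ago vs limit 30 → not met
10. condition 'handles select agents' holds; cyber liability coverage $150,000 < $200,000 → not met
11. condition 'performs genetic testing' holds; quality-control review 208 days ago vs limit 270 → met
12. CLIA inspection 138 days ago vs limit 180 → met
Not met: 8 of 12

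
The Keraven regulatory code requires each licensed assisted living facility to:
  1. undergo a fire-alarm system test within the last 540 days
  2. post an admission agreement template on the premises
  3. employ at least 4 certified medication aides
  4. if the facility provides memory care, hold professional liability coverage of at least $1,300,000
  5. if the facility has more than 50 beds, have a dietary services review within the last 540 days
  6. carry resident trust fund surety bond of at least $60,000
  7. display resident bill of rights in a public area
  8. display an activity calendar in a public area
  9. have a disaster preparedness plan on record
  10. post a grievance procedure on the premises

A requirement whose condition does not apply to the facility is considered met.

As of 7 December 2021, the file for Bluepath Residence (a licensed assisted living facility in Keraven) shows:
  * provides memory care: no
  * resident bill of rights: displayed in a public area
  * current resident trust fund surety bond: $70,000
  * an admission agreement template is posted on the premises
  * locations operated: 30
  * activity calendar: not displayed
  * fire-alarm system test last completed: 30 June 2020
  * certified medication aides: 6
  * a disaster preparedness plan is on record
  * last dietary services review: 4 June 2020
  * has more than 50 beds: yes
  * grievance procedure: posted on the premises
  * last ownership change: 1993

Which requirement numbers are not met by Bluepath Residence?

5, 8

1. fire-alarm system test 525 days ago vs limit 540 → met
2. admission agreement template present → met
3. certified medication aides 6 ≥ 4 → met
4. condition 'provides memory care' does not hold → requirement n/a → met
5. condition 'has more than 50 beds' holds; dietary services review 551 days ago vs limit 540 → not met
6. resident trust fund surety bond $70,000 ≥ $60,000 → met
7. resident bill of rights present → met
8. activity calendar absent → not met
9. disaster preparedness plan present → met
10. grievance procedure present → met
Not met: 5, 8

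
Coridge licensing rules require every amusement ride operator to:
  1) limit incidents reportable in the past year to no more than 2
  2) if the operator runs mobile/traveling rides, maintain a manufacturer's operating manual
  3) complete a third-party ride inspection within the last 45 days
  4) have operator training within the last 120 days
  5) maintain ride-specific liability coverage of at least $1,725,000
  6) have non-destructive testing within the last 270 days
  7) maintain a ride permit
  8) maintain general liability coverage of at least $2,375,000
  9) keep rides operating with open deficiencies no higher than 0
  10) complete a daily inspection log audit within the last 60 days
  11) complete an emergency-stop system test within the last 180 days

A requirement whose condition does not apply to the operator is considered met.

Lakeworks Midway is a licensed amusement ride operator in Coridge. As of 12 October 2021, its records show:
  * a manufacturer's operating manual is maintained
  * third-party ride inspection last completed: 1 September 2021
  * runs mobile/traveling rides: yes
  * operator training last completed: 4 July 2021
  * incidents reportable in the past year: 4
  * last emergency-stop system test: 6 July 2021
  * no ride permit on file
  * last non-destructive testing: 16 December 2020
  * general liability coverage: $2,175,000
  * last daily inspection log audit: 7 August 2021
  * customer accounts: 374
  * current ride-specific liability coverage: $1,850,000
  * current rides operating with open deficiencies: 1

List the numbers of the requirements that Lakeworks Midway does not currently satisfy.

1, 6, 7, 8, 9, 10

1. incidents reportable in the past year 4 > 2 → not met
2. condition 'runs mobile/traveling rides' holds; manufacturer's operating manual present → met
3. third-party ride inspection 41 days ago vs limit 45 → met
4. operator training 100 days ago vs limit 120 → met
5. ride-specific liability coverage $1,850,000 ≥ $1,725,000 → met
6. non-destructive testing 300 days ago vs limit 270 → not met
7. ride permit absent → not met
8. general liability coverage $2,175,000 < $2,375,000 → not met
9. rides operating with open deficiencies 1 > 0 → not met
10. daily inspection log audit 66 days ago vs limit 60 → not met
11. emergency-stop system test 98 days ago vs limit 180 → met
Not met: 1, 6, 7, 8, 9, 10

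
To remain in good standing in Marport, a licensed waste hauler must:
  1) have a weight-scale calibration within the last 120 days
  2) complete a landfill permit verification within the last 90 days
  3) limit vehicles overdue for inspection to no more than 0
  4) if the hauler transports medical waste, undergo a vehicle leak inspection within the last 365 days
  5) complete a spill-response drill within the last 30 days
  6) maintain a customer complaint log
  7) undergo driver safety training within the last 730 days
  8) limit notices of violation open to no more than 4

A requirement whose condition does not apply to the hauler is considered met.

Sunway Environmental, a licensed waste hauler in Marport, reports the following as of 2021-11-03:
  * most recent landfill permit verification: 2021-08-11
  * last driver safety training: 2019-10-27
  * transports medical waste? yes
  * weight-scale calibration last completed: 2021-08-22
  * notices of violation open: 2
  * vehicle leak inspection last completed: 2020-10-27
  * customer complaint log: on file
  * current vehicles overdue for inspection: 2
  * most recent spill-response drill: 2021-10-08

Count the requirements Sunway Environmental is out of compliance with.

1. weight-scale calibration 73 days ago vs limit 120 → met
2. landfill permit verification 84 days ago vs limit 90 → met
3. vehicles overdue for inspection 2 > 0 → not met
4. condition 'transports medical waste' holds; vehicle leak inspection 372 days ago vs limit 365 → not met
5. spill-response drill 26 days ago vs limit 30 → met
6. customer complaint log present → met
7. driver safety training 738 days ago vs limit 730 → not met
8. notices of violation open 2 ≤ 4 → met
Not met: 3 of 8

3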